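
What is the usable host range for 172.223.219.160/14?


Network: 172.220.0.0
Broadcast: 172.223.255.255
First usable = network + 1
Last usable = broadcast - 1
Range: 172.220.0.1 to 172.223.255.254


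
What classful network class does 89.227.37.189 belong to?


First octet: 89
Binary: 01011001
0xxxxxxx -> Class A (1-126)
Class A, default mask 255.0.0.0 (/8)


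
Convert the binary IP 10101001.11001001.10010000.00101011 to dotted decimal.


10101001 = 169
11001001 = 201
10010000 = 144
00101011 = 43
IP: 169.201.144.43


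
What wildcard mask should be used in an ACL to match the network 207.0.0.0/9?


Subnet mask: 255.128.0.0
Wildcard = 255.255.255.255 - subnet mask
255 - 255 = 0
255 - 128 = 127
255 - 0 = 255
255 - 0 = 255
Wildcard: 0.127.255.255


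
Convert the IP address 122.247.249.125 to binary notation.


122 = 01111010
247 = 11110111
249 = 11111001
125 = 01111101
Binary: 01111010.11110111.11111001.01111101


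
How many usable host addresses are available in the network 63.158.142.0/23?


Host bits = 32 - 23 = 9
Total addresses = 2^9 = 512
Usable = total - 2 (network and broadcast)
Usable hosts: 510


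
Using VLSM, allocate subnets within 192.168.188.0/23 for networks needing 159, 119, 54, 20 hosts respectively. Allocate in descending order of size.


159 hosts -> /24 (254 usable): 192.168.188.0/24
119 hosts -> /25 (126 usable): 192.168.189.0/25
54 hosts -> /26 (62 usable): 192.168.189.128/26
20 hosts -> /27 (30 usable): 192.168.189.192/27
Allocation: 192.168.188.0/24 (159 hosts, 254 usable); 192.168.189.0/25 (119 hosts, 126 usable); 192.168.189.128/26 (54 hosts, 62 usable); 192.168.189.192/27 (20 hosts, 30 usable)


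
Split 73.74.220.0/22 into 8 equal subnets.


New prefix = 22 + 3 = 25
Each subnet has 128 addresses
  73.74.220.0/25
  73.74.220.128/25
  73.74.221.0/25
  73.74.221.128/25
  73.74.222.0/25
  73.74.222.128/25
  73.74.223.0/25
  73.74.223.128/25
Subnets: 73.74.220.0/25, 73.74.220.128/25, 73.74.221.0/25, 73.74.221.128/25, 73.74.222.0/25, 73.74.222.128/25, 73.74.223.0/25, 73.74.223.128/25


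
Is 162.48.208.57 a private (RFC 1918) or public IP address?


RFC 1918 private ranges:
  10.0.0.0/8 (10.0.0.0 - 10.255.255.255)
  172.16.0.0/12 (172.16.0.0 - 172.31.255.255)
  192.168.0.0/16 (192.168.0.0 - 192.168.255.255)
Public (not in any RFC 1918 range)


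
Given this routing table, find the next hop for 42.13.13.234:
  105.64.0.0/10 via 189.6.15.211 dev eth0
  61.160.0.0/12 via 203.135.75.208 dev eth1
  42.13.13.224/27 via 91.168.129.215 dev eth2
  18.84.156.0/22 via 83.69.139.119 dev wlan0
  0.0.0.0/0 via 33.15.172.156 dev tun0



Longest prefix match for 42.13.13.234:
  /10 105.64.0.0: no
  /12 61.160.0.0: no
  /27 42.13.13.224: MATCH
  /22 18.84.156.0: no
  /0 0.0.0.0: MATCH
Selected: next-hop 91.168.129.215 via eth2 (matched /27)


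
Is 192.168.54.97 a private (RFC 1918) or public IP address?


RFC 1918 private ranges:
  10.0.0.0/8 (10.0.0.0 - 10.255.255.255)
  172.16.0.0/12 (172.16.0.0 - 172.31.255.255)
  192.168.0.0/16 (192.168.0.0 - 192.168.255.255)
Private (in 192.168.0.0/16)


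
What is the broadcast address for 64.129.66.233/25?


Network: 64.129.66.128/25
Host bits = 7
Set all host bits to 1:
Broadcast: 64.129.66.255


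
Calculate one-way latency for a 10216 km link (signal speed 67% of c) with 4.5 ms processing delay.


Speed = 0.67 * 3e5 km/s = 201000 km/s
Propagation delay = 10216 / 201000 = 0.0508 s = 50.8259 ms
Processing delay = 4.5 ms
Total one-way latency = 55.3259 ms


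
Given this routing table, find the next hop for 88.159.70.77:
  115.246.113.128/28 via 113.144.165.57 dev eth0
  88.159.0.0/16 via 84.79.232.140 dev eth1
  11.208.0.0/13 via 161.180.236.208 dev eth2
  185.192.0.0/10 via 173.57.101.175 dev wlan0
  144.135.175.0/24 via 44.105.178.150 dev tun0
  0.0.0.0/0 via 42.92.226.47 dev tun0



Longest prefix match for 88.159.70.77:
  /28 115.246.113.128: no
  /16 88.159.0.0: MATCH
  /13 11.208.0.0: no
  /10 185.192.0.0: no
  /24 144.135.175.0: no
  /0 0.0.0.0: MATCH
Selected: next-hop 84.79.232.140 via eth1 (matched /16)


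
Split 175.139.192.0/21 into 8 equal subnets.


New prefix = 21 + 3 = 24
Each subnet has 256 addresses
  175.139.192.0/24
  175.139.193.0/24
  175.139.194.0/24
  175.139.195.0/24
  175.139.196.0/24
  175.139.197.0/24
  175.139.198.0/24
  175.139.199.0/24
Subnets: 175.139.192.0/24, 175.139.193.0/24, 175.139.194.0/24, 175.139.195.0/24, 175.139.196.0/24, 175.139.197.0/24, 175.139.198.0/24, 175.139.199.0/24


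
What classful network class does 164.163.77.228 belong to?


First octet: 164
Binary: 10100100
10xxxxxx -> Class B (128-191)
Class B, default mask 255.255.0.0 (/16)


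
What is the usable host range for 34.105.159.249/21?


Network: 34.105.152.0
Broadcast: 34.105.159.255
First usable = network + 1
Last usable = broadcast - 1
Range: 34.105.152.1 to 34.105.159.254


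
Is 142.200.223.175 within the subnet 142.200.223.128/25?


Subnet network: 142.200.223.128
Test IP AND mask: 142.200.223.128
Yes, 142.200.223.175 is in 142.200.223.128/25


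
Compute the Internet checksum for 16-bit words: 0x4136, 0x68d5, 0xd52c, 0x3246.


Sum all words (with carry folding):
+ 0x4136 = 0x4136
+ 0x68d5 = 0xaa0b
+ 0xd52c = 0x7f38
+ 0x3246 = 0xb17e
One's complement: ~0xb17e
Checksum = 0x4e81


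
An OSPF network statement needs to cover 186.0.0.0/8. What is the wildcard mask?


Subnet mask: 255.0.0.0
Wildcard = 255.255.255.255 - subnet mask
255 - 255 = 0
255 - 0 = 255
255 - 0 = 255
255 - 0 = 255
Wildcard: 0.255.255.255


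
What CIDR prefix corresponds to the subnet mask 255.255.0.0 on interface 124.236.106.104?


Binary: 11111111.11111111.00000000.00000000
Count leading 1s
Prefix: /16


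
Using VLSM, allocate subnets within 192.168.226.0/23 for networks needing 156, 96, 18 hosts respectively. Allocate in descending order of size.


156 hosts -> /24 (254 usable): 192.168.226.0/24
96 hosts -> /25 (126 usable): 192.168.227.0/25
18 hosts -> /27 (30 usable): 192.168.227.128/27
Allocation: 192.168.226.0/24 (156 hosts, 254 usable); 192.168.227.0/25 (96 hosts, 126 usable); 192.168.227.128/27 (18 hosts, 30 usable)


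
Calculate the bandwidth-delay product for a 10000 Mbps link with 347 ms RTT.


BDP = bandwidth * RTT
= 10000 Mbps * 347 ms
= 10000 * 1e6 * 347 / 1000 bits
= 3470000000 bits
= 433750000 bytes
= 423583.9844 KB
BDP = 3470000000 bits (433750000 bytes)


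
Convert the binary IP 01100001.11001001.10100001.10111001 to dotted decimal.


01100001 = 97
11001001 = 201
10100001 = 161
10111001 = 185
IP: 97.201.161.185


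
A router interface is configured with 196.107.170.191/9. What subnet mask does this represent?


/9 means 9 network bits, 23 host bits
Binary: 11111111100000000000000000000000
Mask: 255.128.0.0


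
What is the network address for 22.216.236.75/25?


IP:   00010110.11011000.11101100.01001011
Mask: 11111111.11111111.11111111.10000000
AND operation:
Net:  00010110.11011000.11101100.00000000
Network: 22.216.236.0/25


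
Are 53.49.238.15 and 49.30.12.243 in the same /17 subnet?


Mask: 255.255.128.0
53.49.238.15 AND mask = 53.49.128.0
49.30.12.243 AND mask = 49.30.0.0
No, different subnets (53.49.128.0 vs 49.30.0.0)


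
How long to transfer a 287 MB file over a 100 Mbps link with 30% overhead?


Effective throughput = 100 * (1 - 30/100) = 70 Mbps
File size in Mb = 287 * 8 = 2296 Mb
Time = 2296 / 70
Time = 32.8 seconds


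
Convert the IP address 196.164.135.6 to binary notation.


196 = 11000100
164 = 10100100
135 = 10000111
6 = 00000110
Binary: 11000100.10100100.10000111.00000110


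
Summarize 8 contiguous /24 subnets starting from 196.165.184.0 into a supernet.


Original prefix: /24
Number of subnets: 8 = 2^3
New prefix = 24 - 3 = 21
Supernet: 196.165.184.0/21


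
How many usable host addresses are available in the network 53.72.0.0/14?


Host bits = 32 - 14 = 18
Total addresses = 2^18 = 262144
Usable = total - 2 (network and broadcast)
Usable hosts: 262142


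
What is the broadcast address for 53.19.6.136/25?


Network: 53.19.6.128/25
Host bits = 7
Set all host bits to 1:
Broadcast: 53.19.6.255


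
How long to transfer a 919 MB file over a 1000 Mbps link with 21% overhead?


Effective throughput = 1000 * (1 - 21/100) = 790 Mbps
File size in Mb = 919 * 8 = 7352 Mb
Time = 7352 / 790
Time = 9.3063 seconds


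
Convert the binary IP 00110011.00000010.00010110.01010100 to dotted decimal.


00110011 = 51
00000010 = 2
00010110 = 22
01010100 = 84
IP: 51.2.22.84


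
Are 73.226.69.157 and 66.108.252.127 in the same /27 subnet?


Mask: 255.255.255.224
73.226.69.157 AND mask = 73.226.69.128
66.108.252.127 AND mask = 66.108.252.96
No, different subnets (73.226.69.128 vs 66.108.252.96)


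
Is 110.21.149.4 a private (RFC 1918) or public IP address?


RFC 1918 private ranges:
  10.0.0.0/8 (10.0.0.0 - 10.255.255.255)
  172.16.0.0/12 (172.16.0.0 - 172.31.255.255)
  192.168.0.0/16 (192.168.0.0 - 192.168.255.255)
Public (not in any RFC 1918 range)


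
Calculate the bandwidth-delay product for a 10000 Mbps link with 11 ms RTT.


BDP = bandwidth * RTT
= 10000 Mbps * 11 ms
= 10000 * 1e6 * 11 / 1000 bits
= 110000000 bits
= 13750000 bytes
= 13427.7344 KB
BDP = 110000000 bits (13750000 bytes)


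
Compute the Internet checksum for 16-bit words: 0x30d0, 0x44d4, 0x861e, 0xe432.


Sum all words (with carry folding):
+ 0x30d0 = 0x30d0
+ 0x44d4 = 0x75a4
+ 0x861e = 0xfbc2
+ 0xe432 = 0xdff5
One's complement: ~0xdff5
Checksum = 0x200a


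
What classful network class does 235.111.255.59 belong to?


First octet: 235
Binary: 11101011
1110xxxx -> Class D (224-239)
Class D (multicast), default mask N/A


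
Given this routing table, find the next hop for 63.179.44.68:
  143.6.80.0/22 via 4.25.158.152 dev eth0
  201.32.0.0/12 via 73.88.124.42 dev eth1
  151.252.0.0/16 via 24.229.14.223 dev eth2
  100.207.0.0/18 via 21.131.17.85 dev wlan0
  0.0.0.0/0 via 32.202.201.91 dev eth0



Longest prefix match for 63.179.44.68:
  /22 143.6.80.0: no
  /12 201.32.0.0: no
  /16 151.252.0.0: no
  /18 100.207.0.0: no
  /0 0.0.0.0: MATCH
Selected: next-hop 32.202.201.91 via eth0 (matched /0)


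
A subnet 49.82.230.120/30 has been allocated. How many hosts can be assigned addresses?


Host bits = 32 - 30 = 2
Total addresses = 2^2 = 4
Usable = total - 2 (network and broadcast)
Usable hosts: 2


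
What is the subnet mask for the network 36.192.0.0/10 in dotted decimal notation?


/10 means 10 network bits, 22 host bits
Binary: 11111111110000000000000000000000
Mask: 255.192.0.0


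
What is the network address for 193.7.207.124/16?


IP:   11000001.00000111.11001111.01111100
Mask: 11111111.11111111.00000000.00000000
AND operation:
Net:  11000001.00000111.00000000.00000000
Network: 193.7.0.0/16


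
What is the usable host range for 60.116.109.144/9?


Network: 60.0.0.0
Broadcast: 60.127.255.255
First usable = network + 1
Last usable = broadcast - 1
Range: 60.0.0.1 to 60.127.255.254


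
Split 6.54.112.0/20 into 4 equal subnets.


New prefix = 20 + 2 = 22
Each subnet has 1024 addresses
  6.54.112.0/22
  6.54.116.0/22
  6.54.120.0/22
  6.54.124.0/22
Subnets: 6.54.112.0/22, 6.54.116.0/22, 6.54.120.0/22, 6.54.124.0/22


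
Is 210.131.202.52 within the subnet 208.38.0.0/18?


Subnet network: 208.38.0.0
Test IP AND mask: 210.131.192.0
No, 210.131.202.52 is not in 208.38.0.0/18


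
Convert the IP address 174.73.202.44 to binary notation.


174 = 10101110
73 = 01001001
202 = 11001010
44 = 00101100
Binary: 10101110.01001001.11001010.00101100


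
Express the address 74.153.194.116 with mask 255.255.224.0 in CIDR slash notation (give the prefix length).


Binary: 11111111.11111111.11100000.00000000
Count leading 1s
Prefix: /19


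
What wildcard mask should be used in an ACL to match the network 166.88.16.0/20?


Subnet mask: 255.255.240.0
Wildcard = 255.255.255.255 - subnet mask
255 - 255 = 0
255 - 255 = 0
255 - 240 = 15
255 - 0 = 255
Wildcard: 0.0.15.255


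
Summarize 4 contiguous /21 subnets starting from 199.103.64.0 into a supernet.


Original prefix: /21
Number of subnets: 4 = 2^2
New prefix = 21 - 2 = 19
Supernet: 199.103.64.0/19


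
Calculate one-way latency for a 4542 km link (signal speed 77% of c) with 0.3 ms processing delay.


Speed = 0.77 * 3e5 km/s = 231000 km/s
Propagation delay = 4542 / 231000 = 0.0197 s = 19.6623 ms
Processing delay = 0.3 ms
Total one-way latency = 19.9623 ms


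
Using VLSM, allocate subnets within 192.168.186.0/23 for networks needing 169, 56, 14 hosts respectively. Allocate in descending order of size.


169 hosts -> /24 (254 usable): 192.168.186.0/24
56 hosts -> /26 (62 usable): 192.168.187.0/26
14 hosts -> /28 (14 usable): 192.168.187.64/28
Allocation: 192.168.186.0/24 (169 hosts, 254 usable); 192.168.187.0/26 (56 hosts, 62 usable); 192.168.187.64/28 (14 hosts, 14 usable)


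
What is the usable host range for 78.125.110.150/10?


Network: 78.64.0.0
Broadcast: 78.127.255.255
First usable = network + 1
Last usable = broadcast - 1
Range: 78.64.0.1 to 78.127.255.254


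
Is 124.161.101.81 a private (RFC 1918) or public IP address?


RFC 1918 private ranges:
  10.0.0.0/8 (10.0.0.0 - 10.255.255.255)
  172.16.0.0/12 (172.16.0.0 - 172.31.255.255)
  192.168.0.0/16 (192.168.0.0 - 192.168.255.255)
Public (not in any RFC 1918 range)


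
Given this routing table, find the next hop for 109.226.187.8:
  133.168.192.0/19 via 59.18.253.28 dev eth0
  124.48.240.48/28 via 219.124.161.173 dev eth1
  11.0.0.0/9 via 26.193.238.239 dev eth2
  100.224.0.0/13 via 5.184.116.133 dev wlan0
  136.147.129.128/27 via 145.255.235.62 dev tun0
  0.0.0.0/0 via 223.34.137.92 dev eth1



Longest prefix match for 109.226.187.8:
  /19 133.168.192.0: no
  /28 124.48.240.48: no
  /9 11.0.0.0: no
  /13 100.224.0.0: no
  /27 136.147.129.128: no
  /0 0.0.0.0: MATCH
Selected: next-hop 223.34.137.92 via eth1 (matched /0)


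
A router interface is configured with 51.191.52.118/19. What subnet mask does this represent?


/19 means 19 network bits, 13 host bits
Binary: 11111111111111111110000000000000
Mask: 255.255.224.0


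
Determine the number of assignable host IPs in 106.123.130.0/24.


Host bits = 32 - 24 = 8
Total addresses = 2^8 = 256
Usable = total - 2 (network and broadcast)
Usable hosts: 254


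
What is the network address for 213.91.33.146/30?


IP:   11010101.01011011.00100001.10010010
Mask: 11111111.11111111.11111111.11111100
AND operation:
Net:  11010101.01011011.00100001.10010000
Network: 213.91.33.144/30


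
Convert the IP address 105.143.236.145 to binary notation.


105 = 01101001
143 = 10001111
236 = 11101100
145 = 10010001
Binary: 01101001.10001111.11101100.10010001


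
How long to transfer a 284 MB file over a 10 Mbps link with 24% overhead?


Effective throughput = 10 * (1 - 24/100) = 7.6 Mbps
File size in Mb = 284 * 8 = 2272 Mb
Time = 2272 / 7.6
Time = 298.9474 seconds


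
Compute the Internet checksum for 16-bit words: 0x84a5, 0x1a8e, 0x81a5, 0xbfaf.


Sum all words (with carry folding):
+ 0x84a5 = 0x84a5
+ 0x1a8e = 0x9f33
+ 0x81a5 = 0x20d9
+ 0xbfaf = 0xe088
One's complement: ~0xe088
Checksum = 0x1f77


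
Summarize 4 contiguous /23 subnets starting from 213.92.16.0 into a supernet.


Original prefix: /23
Number of subnets: 4 = 2^2
New prefix = 23 - 2 = 21
Supernet: 213.92.16.0/21


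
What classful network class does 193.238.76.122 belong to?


First octet: 193
Binary: 11000001
110xxxxx -> Class C (192-223)
Class C, default mask 255.255.255.0 (/24)


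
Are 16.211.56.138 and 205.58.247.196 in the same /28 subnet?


Mask: 255.255.255.240
16.211.56.138 AND mask = 16.211.56.128
205.58.247.196 AND mask = 205.58.247.192
No, different subnets (16.211.56.128 vs 205.58.247.192)


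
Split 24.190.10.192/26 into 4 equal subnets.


New prefix = 26 + 2 = 28
Each subnet has 16 addresses
  24.190.10.192/28
  24.190.10.208/28
  24.190.10.224/28
  24.190.10.240/28
Subnets: 24.190.10.192/28, 24.190.10.208/28, 24.190.10.224/28, 24.190.10.240/28


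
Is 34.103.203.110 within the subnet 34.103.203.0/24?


Subnet network: 34.103.203.0
Test IP AND mask: 34.103.203.0
Yes, 34.103.203.110 is in 34.103.203.0/24


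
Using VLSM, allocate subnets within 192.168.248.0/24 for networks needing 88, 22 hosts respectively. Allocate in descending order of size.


88 hosts -> /25 (126 usable): 192.168.248.0/25
22 hosts -> /27 (30 usable): 192.168.248.128/27
Allocation: 192.168.248.0/25 (88 hosts, 126 usable); 192.168.248.128/27 (22 hosts, 30 usable)


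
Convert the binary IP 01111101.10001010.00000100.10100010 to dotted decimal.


01111101 = 125
10001010 = 138
00000100 = 4
10100010 = 162
IP: 125.138.4.162


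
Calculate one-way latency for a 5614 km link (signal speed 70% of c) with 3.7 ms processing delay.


Speed = 0.7 * 3e5 km/s = 210000 km/s
Propagation delay = 5614 / 210000 = 0.0267 s = 26.7333 ms
Processing delay = 3.7 ms
Total one-way latency = 30.4333 ms


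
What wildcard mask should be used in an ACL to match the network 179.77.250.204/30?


Subnet mask: 255.255.255.252
Wildcard = 255.255.255.255 - subnet mask
255 - 255 = 0
255 - 255 = 0
255 - 255 = 0
255 - 252 = 3
Wildcard: 0.0.0.3


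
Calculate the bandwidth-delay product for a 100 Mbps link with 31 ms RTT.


BDP = bandwidth * RTT
= 100 Mbps * 31 ms
= 100 * 1e6 * 31 / 1000 bits
= 3100000 bits
= 387500 bytes
= 378.418 KB
BDP = 3100000 bits (387500 bytes)


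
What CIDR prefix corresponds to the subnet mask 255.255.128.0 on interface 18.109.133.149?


Binary: 11111111.11111111.10000000.00000000
Count leading 1s
Prefix: /17


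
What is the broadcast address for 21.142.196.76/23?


Network: 21.142.196.0/23
Host bits = 9
Set all host bits to 1:
Broadcast: 21.142.197.255


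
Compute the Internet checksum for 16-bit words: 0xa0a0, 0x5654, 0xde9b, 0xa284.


Sum all words (with carry folding):
+ 0xa0a0 = 0xa0a0
+ 0x5654 = 0xf6f4
+ 0xde9b = 0xd590
+ 0xa284 = 0x7815
One's complement: ~0x7815
Checksum = 0x87ea


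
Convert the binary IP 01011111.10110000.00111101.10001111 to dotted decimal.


01011111 = 95
10110000 = 176
00111101 = 61
10001111 = 143
IP: 95.176.61.143


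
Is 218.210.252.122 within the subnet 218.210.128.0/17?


Subnet network: 218.210.128.0
Test IP AND mask: 218.210.128.0
Yes, 218.210.252.122 is in 218.210.128.0/17


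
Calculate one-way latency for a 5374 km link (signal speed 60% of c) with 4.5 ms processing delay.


Speed = 0.6 * 3e5 km/s = 180000 km/s
Propagation delay = 5374 / 180000 = 0.0299 s = 29.8556 ms
Processing delay = 4.5 ms
Total one-way latency = 34.3556 ms


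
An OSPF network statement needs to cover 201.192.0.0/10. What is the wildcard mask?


Subnet mask: 255.192.0.0
Wildcard = 255.255.255.255 - subnet mask
255 - 255 = 0
255 - 192 = 63
255 - 0 = 255
255 - 0 = 255
Wildcard: 0.63.255.255


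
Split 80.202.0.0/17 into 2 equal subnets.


New prefix = 17 + 1 = 18
Each subnet has 16384 addresses
  80.202.0.0/18
  80.202.64.0/18
Subnets: 80.202.0.0/18, 80.202.64.0/18


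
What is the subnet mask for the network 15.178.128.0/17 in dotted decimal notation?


/17 means 17 network bits, 15 host bits
Binary: 11111111111111111000000000000000
Mask: 255.255.128.0


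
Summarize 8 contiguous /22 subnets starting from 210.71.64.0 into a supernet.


Original prefix: /22
Number of subnets: 8 = 2^3
New prefix = 22 - 3 = 19
Supernet: 210.71.64.0/19


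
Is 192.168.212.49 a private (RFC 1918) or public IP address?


RFC 1918 private ranges:
  10.0.0.0/8 (10.0.0.0 - 10.255.255.255)
  172.16.0.0/12 (172.16.0.0 - 172.31.255.255)
  192.168.0.0/16 (192.168.0.0 - 192.168.255.255)
Private (in 192.168.0.0/16)


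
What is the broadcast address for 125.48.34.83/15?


Network: 125.48.0.0/15
Host bits = 17
Set all host bits to 1:
Broadcast: 125.49.255.255


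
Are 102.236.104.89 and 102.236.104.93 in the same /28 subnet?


Mask: 255.255.255.240
102.236.104.89 AND mask = 102.236.104.80
102.236.104.93 AND mask = 102.236.104.80
Yes, same subnet (102.236.104.80)


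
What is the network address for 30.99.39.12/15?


IP:   00011110.01100011.00100111.00001100
Mask: 11111111.11111110.00000000.00000000
AND operation:
Net:  00011110.01100010.00000000.00000000
Network: 30.98.0.0/15


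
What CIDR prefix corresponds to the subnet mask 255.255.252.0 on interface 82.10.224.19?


Binary: 11111111.11111111.11111100.00000000
Count leading 1s
Prefix: /22


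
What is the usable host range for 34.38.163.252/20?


Network: 34.38.160.0
Broadcast: 34.38.175.255
First usable = network + 1
Last usable = broadcast - 1
Range: 34.38.160.1 to 34.38.175.254


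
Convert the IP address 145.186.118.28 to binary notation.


145 = 10010001
186 = 10111010
118 = 01110110
28 = 00011100
Binary: 10010001.10111010.01110110.00011100


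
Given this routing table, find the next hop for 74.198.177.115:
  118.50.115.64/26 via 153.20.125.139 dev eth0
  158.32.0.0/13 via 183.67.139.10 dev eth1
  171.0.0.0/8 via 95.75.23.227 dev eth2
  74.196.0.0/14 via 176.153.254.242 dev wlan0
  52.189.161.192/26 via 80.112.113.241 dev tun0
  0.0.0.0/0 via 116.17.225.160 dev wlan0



Longest prefix match for 74.198.177.115:
  /26 118.50.115.64: no
  /13 158.32.0.0: no
  /8 171.0.0.0: no
  /14 74.196.0.0: MATCH
  /26 52.189.161.192: no
  /0 0.0.0.0: MATCH
Selected: next-hop 176.153.254.242 via wlan0 (matched /14)


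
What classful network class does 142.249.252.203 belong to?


First octet: 142
Binary: 10001110
10xxxxxx -> Class B (128-191)
Class B, default mask 255.255.0.0 (/16)


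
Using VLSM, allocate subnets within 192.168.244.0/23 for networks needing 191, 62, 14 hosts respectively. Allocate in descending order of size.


191 hosts -> /24 (254 usable): 192.168.244.0/24
62 hosts -> /26 (62 usable): 192.168.245.0/26
14 hosts -> /28 (14 usable): 192.168.245.64/28
Allocation: 192.168.244.0/24 (191 hosts, 254 usable); 192.168.245.0/26 (62 hosts, 62 usable); 192.168.245.64/28 (14 hosts, 14 usable)


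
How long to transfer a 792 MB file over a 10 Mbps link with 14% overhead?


Effective throughput = 10 * (1 - 14/100) = 8.6 Mbps
File size in Mb = 792 * 8 = 6336 Mb
Time = 6336 / 8.6
Time = 736.7442 seconds


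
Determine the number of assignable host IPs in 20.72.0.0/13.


Host bits = 32 - 13 = 19
Total addresses = 2^19 = 524288
Usable = total - 2 (network and broadcast)
Usable hosts: 524286


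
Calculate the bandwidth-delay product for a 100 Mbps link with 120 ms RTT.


BDP = bandwidth * RTT
= 100 Mbps * 120 ms
= 100 * 1e6 * 120 / 1000 bits
= 12000000 bits
= 1500000 bytes
= 1464.8438 KB
BDP = 12000000 bits (1500000 bytes)


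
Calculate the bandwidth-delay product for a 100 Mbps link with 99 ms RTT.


BDP = bandwidth * RTT
= 100 Mbps * 99 ms
= 100 * 1e6 * 99 / 1000 bits
= 9900000 bits
= 1237500 bytes
= 1208.4961 KB
BDP = 9900000 bits (1237500 bytes)


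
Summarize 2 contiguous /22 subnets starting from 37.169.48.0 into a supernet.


Original prefix: /22
Number of subnets: 2 = 2^1
New prefix = 22 - 1 = 21
Supernet: 37.169.48.0/21


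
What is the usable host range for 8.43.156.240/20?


Network: 8.43.144.0
Broadcast: 8.43.159.255
First usable = network + 1
Last usable = broadcast - 1
Range: 8.43.144.1 to 8.43.159.254


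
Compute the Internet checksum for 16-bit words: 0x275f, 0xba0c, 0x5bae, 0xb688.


Sum all words (with carry folding):
+ 0x275f = 0x275f
+ 0xba0c = 0xe16b
+ 0x5bae = 0x3d1a
+ 0xb688 = 0xf3a2
One's complement: ~0xf3a2
Checksum = 0x0c5d


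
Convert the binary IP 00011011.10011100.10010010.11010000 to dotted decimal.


00011011 = 27
10011100 = 156
10010010 = 146
11010000 = 208
IP: 27.156.146.208


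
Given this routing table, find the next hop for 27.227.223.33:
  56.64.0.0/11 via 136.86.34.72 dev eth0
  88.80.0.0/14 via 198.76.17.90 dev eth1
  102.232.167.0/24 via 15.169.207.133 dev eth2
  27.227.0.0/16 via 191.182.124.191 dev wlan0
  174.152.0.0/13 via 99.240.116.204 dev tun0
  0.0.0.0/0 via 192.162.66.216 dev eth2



Longest prefix match for 27.227.223.33:
  /11 56.64.0.0: no
  /14 88.80.0.0: no
  /24 102.232.167.0: no
  /16 27.227.0.0: MATCH
  /13 174.152.0.0: no
  /0 0.0.0.0: MATCH
Selected: next-hop 191.182.124.191 via wlan0 (matched /16)


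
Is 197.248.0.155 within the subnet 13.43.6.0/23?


Subnet network: 13.43.6.0
Test IP AND mask: 197.248.0.0
No, 197.248.0.155 is not in 13.43.6.0/23


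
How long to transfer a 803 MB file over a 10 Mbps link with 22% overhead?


Effective throughput = 10 * (1 - 22/100) = 7.8 Mbps
File size in Mb = 803 * 8 = 6424 Mb
Time = 6424 / 7.8
Time = 823.5897 seconds


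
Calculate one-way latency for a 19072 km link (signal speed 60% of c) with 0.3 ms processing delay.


Speed = 0.6 * 3e5 km/s = 180000 km/s
Propagation delay = 19072 / 180000 = 0.106 s = 105.9556 ms
Processing delay = 0.3 ms
Total one-way latency = 106.2556 ms


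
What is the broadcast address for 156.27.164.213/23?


Network: 156.27.164.0/23
Host bits = 9
Set all host bits to 1:
Broadcast: 156.27.165.255


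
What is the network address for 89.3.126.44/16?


IP:   01011001.00000011.01111110.00101100
Mask: 11111111.11111111.00000000.00000000
AND operation:
Net:  01011001.00000011.00000000.00000000
Network: 89.3.0.0/16


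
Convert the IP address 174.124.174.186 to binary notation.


174 = 10101110
124 = 01111100
174 = 10101110
186 = 10111010
Binary: 10101110.01111100.10101110.10111010


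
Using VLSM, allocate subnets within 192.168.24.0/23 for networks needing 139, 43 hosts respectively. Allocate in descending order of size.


139 hosts -> /24 (254 usable): 192.168.24.0/24
43 hosts -> /26 (62 usable): 192.168.25.0/26
Allocation: 192.168.24.0/24 (139 hosts, 254 usable); 192.168.25.0/26 (43 hosts, 62 usable)


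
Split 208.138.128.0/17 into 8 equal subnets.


New prefix = 17 + 3 = 20
Each subnet has 4096 addresses
  208.138.128.0/20
  208.138.144.0/20
  208.138.160.0/20
  208.138.176.0/20
  208.138.192.0/20
  208.138.208.0/20
  208.138.224.0/20
  208.138.240.0/20
Subnets: 208.138.128.0/20, 208.138.144.0/20, 208.138.160.0/20, 208.138.176.0/20, 208.138.192.0/20, 208.138.208.0/20, 208.138.224.0/20, 208.138.240.0/20


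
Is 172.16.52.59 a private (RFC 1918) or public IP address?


RFC 1918 private ranges:
  10.0.0.0/8 (10.0.0.0 - 10.255.255.255)
  172.16.0.0/12 (172.16.0.0 - 172.31.255.255)
  192.168.0.0/16 (192.168.0.0 - 192.168.255.255)
Private (in 172.16.0.0/12)


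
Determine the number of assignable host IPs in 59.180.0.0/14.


Host bits = 32 - 14 = 18
Total addresses = 2^18 = 262144
Usable = total - 2 (network and broadcast)
Usable hosts: 262142


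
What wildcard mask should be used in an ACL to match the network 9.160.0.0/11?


Subnet mask: 255.224.0.0
Wildcard = 255.255.255.255 - subnet mask
255 - 255 = 0
255 - 224 = 31
255 - 0 = 255
255 - 0 = 255
Wildcard: 0.31.255.255


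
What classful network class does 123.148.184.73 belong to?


First octet: 123
Binary: 01111011
0xxxxxxx -> Class A (1-126)
Class A, default mask 255.0.0.0 (/8)


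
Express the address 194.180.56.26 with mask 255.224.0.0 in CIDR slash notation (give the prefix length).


Binary: 11111111.11100000.00000000.00000000
Count leading 1s
Prefix: /11


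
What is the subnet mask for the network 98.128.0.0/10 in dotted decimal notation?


/10 means 10 network bits, 22 host bits
Binary: 11111111110000000000000000000000
Mask: 255.192.0.0


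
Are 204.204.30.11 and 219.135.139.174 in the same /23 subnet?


Mask: 255.255.254.0
204.204.30.11 AND mask = 204.204.30.0
219.135.139.174 AND mask = 219.135.138.0
No, different subnets (204.204.30.0 vs 219.135.138.0)


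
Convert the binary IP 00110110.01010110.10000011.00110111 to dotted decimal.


00110110 = 54
01010110 = 86
10000011 = 131
00110111 = 55
IP: 54.86.131.55


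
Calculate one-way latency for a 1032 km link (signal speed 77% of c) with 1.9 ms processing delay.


Speed = 0.77 * 3e5 km/s = 231000 km/s
Propagation delay = 1032 / 231000 = 0.0045 s = 4.4675 ms
Processing delay = 1.9 ms
Total one-way latency = 6.3675 ms


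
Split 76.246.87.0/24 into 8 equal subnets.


New prefix = 24 + 3 = 27
Each subnet has 32 addresses
  76.246.87.0/27
  76.246.87.32/27
  76.246.87.64/27
  76.246.87.96/27
  76.246.87.128/27
  76.246.87.160/27
  76.246.87.192/27
  76.246.87.224/27
Subnets: 76.246.87.0/27, 76.246.87.32/27, 76.246.87.64/27, 76.246.87.96/27, 76.246.87.128/27, 76.246.87.160/27, 76.246.87.192/27, 76.246.87.224/27


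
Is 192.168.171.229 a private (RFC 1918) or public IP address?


RFC 1918 private ranges:
  10.0.0.0/8 (10.0.0.0 - 10.255.255.255)
  172.16.0.0/12 (172.16.0.0 - 172.31.255.255)
  192.168.0.0/16 (192.168.0.0 - 192.168.255.255)
Private (in 192.168.0.0/16)


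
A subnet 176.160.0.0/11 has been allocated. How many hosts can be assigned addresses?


Host bits = 32 - 11 = 21
Total addresses = 2^21 = 2097152
Usable = total - 2 (network and broadcast)
Usable hosts: 2097150


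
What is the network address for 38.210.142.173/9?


IP:   00100110.11010010.10001110.10101101
Mask: 11111111.10000000.00000000.00000000
AND operation:
Net:  00100110.10000000.00000000.00000000
Network: 38.128.0.0/9


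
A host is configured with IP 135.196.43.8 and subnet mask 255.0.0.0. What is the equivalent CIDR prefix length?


Binary: 11111111.00000000.00000000.00000000
Count leading 1s
Prefix: /8


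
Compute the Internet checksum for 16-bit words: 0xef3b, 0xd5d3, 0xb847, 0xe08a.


Sum all words (with carry folding):
+ 0xef3b = 0xef3b
+ 0xd5d3 = 0xc50f
+ 0xb847 = 0x7d57
+ 0xe08a = 0x5de2
One's complement: ~0x5de2
Checksum = 0xa21d


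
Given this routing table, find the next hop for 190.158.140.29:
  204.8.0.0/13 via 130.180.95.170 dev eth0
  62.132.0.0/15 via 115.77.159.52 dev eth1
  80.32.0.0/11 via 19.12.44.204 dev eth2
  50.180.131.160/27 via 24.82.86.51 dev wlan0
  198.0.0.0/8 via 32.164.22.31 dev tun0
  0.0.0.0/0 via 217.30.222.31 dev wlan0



Longest prefix match for 190.158.140.29:
  /13 204.8.0.0: no
  /15 62.132.0.0: no
  /11 80.32.0.0: no
  /27 50.180.131.160: no
  /8 198.0.0.0: no
  /0 0.0.0.0: MATCH
Selected: next-hop 217.30.222.31 via wlan0 (matched /0)


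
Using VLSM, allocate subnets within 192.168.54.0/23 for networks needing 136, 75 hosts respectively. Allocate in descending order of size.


136 hosts -> /24 (254 usable): 192.168.54.0/24
75 hosts -> /25 (126 usable): 192.168.55.0/25
Allocation: 192.168.54.0/24 (136 hosts, 254 usable); 192.168.55.0/25 (75 hosts, 126 usable)


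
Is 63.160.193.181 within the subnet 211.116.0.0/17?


Subnet network: 211.116.0.0
Test IP AND mask: 63.160.128.0
No, 63.160.193.181 is not in 211.116.0.0/17


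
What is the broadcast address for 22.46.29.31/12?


Network: 22.32.0.0/12
Host bits = 20
Set all host bits to 1:
Broadcast: 22.47.255.255


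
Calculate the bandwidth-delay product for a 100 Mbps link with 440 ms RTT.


BDP = bandwidth * RTT
= 100 Mbps * 440 ms
= 100 * 1e6 * 440 / 1000 bits
= 44000000 bits
= 5500000 bytes
= 5371.0938 KB
BDP = 44000000 bits (5500000 bytes)


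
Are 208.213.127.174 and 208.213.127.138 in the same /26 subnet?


Mask: 255.255.255.192
208.213.127.174 AND mask = 208.213.127.128
208.213.127.138 AND mask = 208.213.127.128
Yes, same subnet (208.213.127.128)


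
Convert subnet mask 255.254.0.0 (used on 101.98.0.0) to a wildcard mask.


Subnet mask: 255.254.0.0
Wildcard = 255.255.255.255 - subnet mask
255 - 255 = 0
255 - 254 = 1
255 - 0 = 255
255 - 0 = 255
Wildcard: 0.1.255.255


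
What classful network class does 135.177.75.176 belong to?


First octet: 135
Binary: 10000111
10xxxxxx -> Class B (128-191)
Class B, default mask 255.255.0.0 (/16)


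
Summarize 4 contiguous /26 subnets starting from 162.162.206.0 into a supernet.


Original prefix: /26
Number of subnets: 4 = 2^2
New prefix = 26 - 2 = 24
Supernet: 162.162.206.0/24


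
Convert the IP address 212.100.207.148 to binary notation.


212 = 11010100
100 = 01100100
207 = 11001111
148 = 10010100
Binary: 11010100.01100100.11001111.10010100


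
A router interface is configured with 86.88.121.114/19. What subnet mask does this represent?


/19 means 19 network bits, 13 host bits
Binary: 11111111111111111110000000000000
Mask: 255.255.224.0


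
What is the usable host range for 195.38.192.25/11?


Network: 195.32.0.0
Broadcast: 195.63.255.255
First usable = network + 1
Last usable = broadcast - 1
Range: 195.32.0.1 to 195.63.255.254


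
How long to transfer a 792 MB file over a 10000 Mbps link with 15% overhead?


Effective throughput = 10000 * (1 - 15/100) = 8500 Mbps
File size in Mb = 792 * 8 = 6336 Mb
Time = 6336 / 8500
Time = 0.7454 seconds


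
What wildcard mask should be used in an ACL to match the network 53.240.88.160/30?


Subnet mask: 255.255.255.252
Wildcard = 255.255.255.255 - subnet mask
255 - 255 = 0
255 - 255 = 0
255 - 255 = 0
255 - 252 = 3
Wildcard: 0.0.0.3


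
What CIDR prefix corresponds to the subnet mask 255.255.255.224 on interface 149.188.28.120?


Binary: 11111111.11111111.11111111.11100000
Count leading 1s
Prefix: /27


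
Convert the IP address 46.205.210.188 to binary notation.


46 = 00101110
205 = 11001101
210 = 11010010
188 = 10111100
Binary: 00101110.11001101.11010010.10111100


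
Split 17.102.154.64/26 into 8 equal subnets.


New prefix = 26 + 3 = 29
Each subnet has 8 addresses
  17.102.154.64/29
  17.102.154.72/29
  17.102.154.80/29
  17.102.154.88/29
  17.102.154.96/29
  17.102.154.104/29
  17.102.154.112/29
  17.102.154.120/29
Subnets: 17.102.154.64/29, 17.102.154.72/29, 17.102.154.80/29, 17.102.154.88/29, 17.102.154.96/29, 17.102.154.104/29, 17.102.154.112/29, 17.102.154.120/29


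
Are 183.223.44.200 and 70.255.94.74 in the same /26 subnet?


Mask: 255.255.255.192
183.223.44.200 AND mask = 183.223.44.192
70.255.94.74 AND mask = 70.255.94.64
No, different subnets (183.223.44.192 vs 70.255.94.64)


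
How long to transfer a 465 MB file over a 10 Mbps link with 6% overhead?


Effective throughput = 10 * (1 - 6/100) = 9.4 Mbps
File size in Mb = 465 * 8 = 3720 Mb
Time = 3720 / 9.4
Time = 395.7447 seconds


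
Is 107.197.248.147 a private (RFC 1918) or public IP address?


RFC 1918 private ranges:
  10.0.0.0/8 (10.0.0.0 - 10.255.255.255)
  172.16.0.0/12 (172.16.0.0 - 172.31.255.255)
  192.168.0.0/16 (192.168.0.0 - 192.168.255.255)
Public (not in any RFC 1918 range)


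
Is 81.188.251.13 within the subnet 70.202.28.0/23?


Subnet network: 70.202.28.0
Test IP AND mask: 81.188.250.0
No, 81.188.251.13 is not in 70.202.28.0/23


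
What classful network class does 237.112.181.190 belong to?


First octet: 237
Binary: 11101101
1110xxxx -> Class D (224-239)
Class D (multicast), default mask N/A


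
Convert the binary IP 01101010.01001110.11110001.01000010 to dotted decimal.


01101010 = 106
01001110 = 78
11110001 = 241
01000010 = 66
IP: 106.78.241.66


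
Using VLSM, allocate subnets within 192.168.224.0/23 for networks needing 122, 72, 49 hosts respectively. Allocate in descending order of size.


122 hosts -> /25 (126 usable): 192.168.224.0/25
72 hosts -> /25 (126 usable): 192.168.224.128/25
49 hosts -> /26 (62 usable): 192.168.225.0/26
Allocation: 192.168.224.0/25 (122 hosts, 126 usable); 192.168.224.128/25 (72 hosts, 126 usable); 192.168.225.0/26 (49 hosts, 62 usable)


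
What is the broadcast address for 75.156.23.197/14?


Network: 75.156.0.0/14
Host bits = 18
Set all host bits to 1:
Broadcast: 75.159.255.255


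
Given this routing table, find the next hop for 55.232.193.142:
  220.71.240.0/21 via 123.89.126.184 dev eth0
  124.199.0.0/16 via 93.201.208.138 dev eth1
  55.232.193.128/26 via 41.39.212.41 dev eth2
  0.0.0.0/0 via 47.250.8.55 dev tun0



Longest prefix match for 55.232.193.142:
  /21 220.71.240.0: no
  /16 124.199.0.0: no
  /26 55.232.193.128: MATCH
  /0 0.0.0.0: MATCH
Selected: next-hop 41.39.212.41 via eth2 (matched /26)


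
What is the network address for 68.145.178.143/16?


IP:   01000100.10010001.10110010.10001111
Mask: 11111111.11111111.00000000.00000000
AND operation:
Net:  01000100.10010001.00000000.00000000
Network: 68.145.0.0/16


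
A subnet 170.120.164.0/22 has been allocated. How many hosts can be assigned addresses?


Host bits = 32 - 22 = 10
Total addresses = 2^10 = 1024
Usable = total - 2 (network and broadcast)
Usable hosts: 1022


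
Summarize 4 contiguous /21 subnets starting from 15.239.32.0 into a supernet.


Original prefix: /21
Number of subnets: 4 = 2^2
New prefix = 21 - 2 = 19
Supernet: 15.239.32.0/19


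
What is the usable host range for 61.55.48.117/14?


Network: 61.52.0.0
Broadcast: 61.55.255.255
First usable = network + 1
Last usable = broadcast - 1
Range: 61.52.0.1 to 61.55.255.254


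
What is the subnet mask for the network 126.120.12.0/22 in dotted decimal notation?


/22 means 22 network bits, 10 host bits
Binary: 11111111111111111111110000000000
Mask: 255.255.252.0


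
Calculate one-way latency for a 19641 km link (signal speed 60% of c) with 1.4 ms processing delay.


Speed = 0.6 * 3e5 km/s = 180000 km/s
Propagation delay = 19641 / 180000 = 0.1091 s = 109.1167 ms
Processing delay = 1.4 ms
Total one-way latency = 110.5167 ms


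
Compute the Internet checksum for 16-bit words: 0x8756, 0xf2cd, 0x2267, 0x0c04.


Sum all words (with carry folding):
+ 0x8756 = 0x8756
+ 0xf2cd = 0x7a24
+ 0x2267 = 0x9c8b
+ 0x0c04 = 0xa88f
One's complement: ~0xa88f
Checksum = 0x5770


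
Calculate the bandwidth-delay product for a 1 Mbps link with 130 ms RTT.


BDP = bandwidth * RTT
= 1 Mbps * 130 ms
= 1 * 1e6 * 130 / 1000 bits
= 130000 bits
= 16250 bytes
= 15.8691 KB
BDP = 130000 bits (16250 bytes)


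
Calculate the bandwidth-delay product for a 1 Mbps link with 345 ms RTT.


BDP = bandwidth * RTT
= 1 Mbps * 345 ms
= 1 * 1e6 * 345 / 1000 bits
= 345000 bits
= 43125 bytes
= 42.1143 KB
BDP = 345000 bits (43125 bytes)


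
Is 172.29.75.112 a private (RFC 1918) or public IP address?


RFC 1918 private ranges:
  10.0.0.0/8 (10.0.0.0 - 10.255.255.255)
  172.16.0.0/12 (172.16.0.0 - 172.31.255.255)
  192.168.0.0/16 (192.168.0.0 - 192.168.255.255)
Private (in 172.16.0.0/12)


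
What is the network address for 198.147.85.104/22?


IP:   11000110.10010011.01010101.01101000
Mask: 11111111.11111111.11111100.00000000
AND operation:
Net:  11000110.10010011.01010100.00000000
Network: 198.147.84.0/22


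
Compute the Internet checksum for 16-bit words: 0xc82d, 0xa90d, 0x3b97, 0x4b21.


Sum all words (with carry folding):
+ 0xc82d = 0xc82d
+ 0xa90d = 0x713b
+ 0x3b97 = 0xacd2
+ 0x4b21 = 0xf7f3
One's complement: ~0xf7f3
Checksum = 0x080c


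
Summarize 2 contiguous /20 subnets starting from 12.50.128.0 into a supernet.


Original prefix: /20
Number of subnets: 2 = 2^1
New prefix = 20 - 1 = 19
Supernet: 12.50.128.0/19


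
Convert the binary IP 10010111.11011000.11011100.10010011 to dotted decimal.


10010111 = 151
11011000 = 216
11011100 = 220
10010011 = 147
IP: 151.216.220.147


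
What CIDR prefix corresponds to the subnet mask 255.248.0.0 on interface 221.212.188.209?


Binary: 11111111.11111000.00000000.00000000
Count leading 1s
Prefix: /13


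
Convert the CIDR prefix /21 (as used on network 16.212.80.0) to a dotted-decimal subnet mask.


/21 means 21 network bits, 11 host bits
Binary: 11111111111111111111100000000000
Mask: 255.255.248.0


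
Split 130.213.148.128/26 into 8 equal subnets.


New prefix = 26 + 3 = 29
Each subnet has 8 addresses
  130.213.148.128/29
  130.213.148.136/29
  130.213.148.144/29
  130.213.148.152/29
  130.213.148.160/29
  130.213.148.168/29
  130.213.148.176/29
  130.213.148.184/29
Subnets: 130.213.148.128/29, 130.213.148.136/29, 130.213.148.144/29, 130.213.148.152/29, 130.213.148.160/29, 130.213.148.168/29, 130.213.148.176/29, 130.213.148.184/29
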